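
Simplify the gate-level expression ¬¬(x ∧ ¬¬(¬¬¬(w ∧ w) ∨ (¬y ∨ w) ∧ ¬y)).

x ∧ (¬w ∨ ¬y)

¬¬(x ∧ ¬¬(¬¬¬(w ∧ w) ∨ (¬y ∨ w) ∧ ¬y))
= ¬¬(x ∧ ¬¬(¬¬¬(w ∧ w) ∨ ¬y))   — absorption
= ¬¬(x ∧ (¬¬¬(w ∧ w) ∨ ¬y))   — double negation
= ¬¬(x ∧ (¬¬¬w ∨ ¬y))   — idempotence
= x ∧ (¬¬¬w ∨ ¬y)   — double negation
= x ∧ (¬w ∨ ¬y)   — double negation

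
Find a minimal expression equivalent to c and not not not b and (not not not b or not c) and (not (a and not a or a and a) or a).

c and not not not b and (not not not b or not c) and (not (a and not a or a and a) or a)
= c and not not not b and (not not not b or not c) and (not a or a)
= c and not not not b and (not a or a)
= c and not b and (not a or a)
= c and not b

c and not b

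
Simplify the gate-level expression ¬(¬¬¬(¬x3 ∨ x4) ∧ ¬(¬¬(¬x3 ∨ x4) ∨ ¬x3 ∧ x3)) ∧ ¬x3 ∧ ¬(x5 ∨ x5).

¬x3 ∧ ¬x5

¬(¬¬¬(¬x3 ∨ x4) ∧ ¬(¬¬(¬x3 ∨ x4) ∨ ¬x3 ∧ x3)) ∧ ¬x3 ∧ ¬(x5 ∨ x5)
= (¬¬(¬x3 ∨ x4) ∨ ¬¬(¬x3 ∨ x4) ∨ ¬x3 ∧ x3) ∧ ¬x3 ∧ ¬(x5 ∨ x5)
= (¬¬(¬x3 ∨ x4) ∨ ¬¬(¬x3 ∨ x4)) ∧ ¬x3 ∧ ¬(x5 ∨ x5)
= ¬¬(¬x3 ∨ x4) ∧ ¬x3 ∧ ¬(x5 ∨ x5)
= ¬¬(¬x3 ∨ x4) ∧ ¬x3 ∧ ¬x5
= (¬x3 ∨ x4) ∧ ¬x3 ∧ ¬x5
= ¬x3 ∧ ¬x5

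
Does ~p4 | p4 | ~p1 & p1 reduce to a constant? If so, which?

yes, True

~p4 | p4 | ~p1 & p1
= ~p4 | p4   [complement / identity]
= 1   [complement]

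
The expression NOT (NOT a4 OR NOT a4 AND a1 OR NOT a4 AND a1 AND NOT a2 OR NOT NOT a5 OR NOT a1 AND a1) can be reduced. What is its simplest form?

a4 AND NOT a5

NOT (NOT a4 OR NOT a4 AND a1 OR NOT a4 AND a1 AND NOT a2 OR NOT NOT a5 OR NOT a1 AND a1)
= NOT (NOT a4 OR NOT a4 AND a1 OR NOT NOT a5 OR NOT a1 AND a1)   (absorption)
= NOT (NOT a4 OR NOT NOT a5 OR NOT a1 AND a1)   (absorption)
= NOT (NOT a4 OR NOT NOT a5)   (complement / identity)
= a4 AND NOT a5   (De Morgan)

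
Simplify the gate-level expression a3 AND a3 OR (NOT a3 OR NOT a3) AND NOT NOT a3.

a3 AND a3 OR (NOT a3 OR NOT a3) AND NOT NOT a3
= a3 AND a3 OR (NOT a3 OR NOT a3) AND a3
= a3 AND a3 OR NOT a3 AND a3
= a3 AND (a3 OR NOT a3)
= a3

a3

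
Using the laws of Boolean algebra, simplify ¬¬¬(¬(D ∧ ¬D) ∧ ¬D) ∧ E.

D ∧ E

¬¬¬(¬(D ∧ ¬D) ∧ ¬D) ∧ E
= ¬¬(D ∧ ¬D ∨ D) ∧ E   [De Morgan]
= ¬¬D ∧ E   [complement / identity]
= D ∧ E   [double negation]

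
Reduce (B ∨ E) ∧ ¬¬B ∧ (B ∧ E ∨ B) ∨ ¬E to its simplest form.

(B ∨ E) ∧ ¬¬B ∧ (B ∧ E ∨ B) ∨ ¬E
= (B ∨ E) ∧ ¬¬B ∧ B ∨ ¬E
= (B ∨ E) ∧ B ∧ B ∨ ¬E
= (B ∨ E) ∧ B ∨ ¬E
= B ∨ ¬E

B ∨ ¬E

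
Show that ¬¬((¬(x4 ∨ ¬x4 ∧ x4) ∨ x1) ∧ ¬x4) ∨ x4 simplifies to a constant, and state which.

¬¬((¬(x4 ∨ ¬x4 ∧ x4) ∨ x1) ∧ ¬x4) ∨ x4
= ¬¬((¬x4 ∨ x1) ∧ ¬x4) ∨ x4   — complement / identity
= ¬¬¬x4 ∨ x4   — absorption
= ¬x4 ∨ x4   — double negation
= True   — complement

True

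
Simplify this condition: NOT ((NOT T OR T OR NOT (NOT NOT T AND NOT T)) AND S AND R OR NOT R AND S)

NOT S

NOT ((NOT T OR T OR NOT (NOT NOT T AND NOT T)) AND S AND R OR NOT R AND S)
= NOT ((NOT T OR T OR NOT T OR T) AND S AND R OR NOT R AND S)
= NOT ((NOT T OR T) AND S AND R OR NOT R AND S)
= NOT (S AND R OR NOT R AND S)
= NOT S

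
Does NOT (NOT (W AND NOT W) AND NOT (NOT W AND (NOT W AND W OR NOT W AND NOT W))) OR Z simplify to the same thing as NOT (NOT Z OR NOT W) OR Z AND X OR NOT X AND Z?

No

E1: NOT (NOT (W AND NOT W) AND NOT (NOT W AND (NOT W AND W OR NOT W AND NOT W))) OR Z
    = W AND NOT W OR NOT W AND (NOT W AND W OR NOT W AND NOT W) OR Z   [De Morgan]
    = W AND NOT W OR NOT W AND NOT W OR Z   [distribution]
    = NOT W OR Z   [distribution]
E2: NOT (NOT Z OR NOT W) OR Z AND X OR NOT X AND Z
    = NOT (NOT Z OR NOT W) OR Z   [distribution]
    = Z AND W OR Z   [De Morgan]
    = Z   [absorption]
These differ: at W=0, X=0, Z=0, E1 = 1 but E2 = 0.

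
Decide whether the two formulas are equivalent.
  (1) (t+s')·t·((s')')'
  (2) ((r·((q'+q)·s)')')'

No

E1: (t+s')·t·((s')')'
    = (t+s')·t·s'   [double negation]
    = t·s'   [absorption]
E2: ((r·((q'+q)·s)')')'
    = r·((q'+q)·s)'   [double negation]
    = r·s'   [complement / identity]
These differ: at q=0, r=0, s=0, t=1, E1 = 1 but E2 = 0.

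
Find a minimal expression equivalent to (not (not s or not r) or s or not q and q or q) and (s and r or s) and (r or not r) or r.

s or r

(not (not s or not r) or s or not q and q or q) and (s and r or s) and (r or not r) or r
= (not (not s or not r) or s or q) and (s and r or s) and (r or not r) or r   (complement / identity)
= (not (not s or not r) or s or q) and (s and r or s) or r   (complement / identity)
= (s and r or s or q) and (s and r or s) or r   (De Morgan)
= s and r or s or r   (absorption)
= s or r   (absorption)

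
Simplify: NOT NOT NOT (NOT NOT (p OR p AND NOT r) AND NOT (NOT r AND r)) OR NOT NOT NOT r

NOT p OR NOT r

NOT NOT NOT (NOT NOT (p OR p AND NOT r) AND NOT (NOT r AND r)) OR NOT NOT NOT r
= NOT NOT NOT (NOT NOT (p OR p AND NOT r) AND NOT (NOT r AND r)) OR NOT r   [double negation]
= NOT NOT NOT (NOT NOT p AND NOT (NOT r AND r)) OR NOT r   [absorption]
= NOT NOT (NOT p OR NOT r AND r) OR NOT r   [De Morgan]
= NOT p OR NOT r AND r OR NOT r   [double negation]
= NOT p OR NOT r   [complement / identity]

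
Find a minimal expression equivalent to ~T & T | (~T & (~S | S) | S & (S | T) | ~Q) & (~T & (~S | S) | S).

~T & T | (~T & (~S | S) | S & (S | T) | ~Q) & (~T & (~S | S) | S)
= ~T & T | (~T & (~S | S) | S | ~Q) & (~T & (~S | S) | S)   [absorption]
= ~T & T | ~T & (~S | S) | S   [absorption]
= ~T & (~S | S) | S   [complement / identity]
= ~T | S   [complement / identity]

~T | S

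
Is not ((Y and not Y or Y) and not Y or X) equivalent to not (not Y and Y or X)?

E1: not ((Y and not Y or Y) and not Y or X)
    = not (Y and not Y or X)   — complement / identity
    = not X   — complement / identity
E2: not (not Y and Y or X)
    = not X   — complement / identity
Both reduce to not X, so they are equivalent.

Yes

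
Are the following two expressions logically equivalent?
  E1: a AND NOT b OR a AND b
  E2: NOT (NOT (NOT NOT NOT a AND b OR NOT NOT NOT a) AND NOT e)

No

E1: a AND NOT b OR a AND b
    = a
E2: NOT (NOT (NOT NOT NOT a AND b OR NOT NOT NOT a) AND NOT e)
    = NOT NOT NOT a AND b OR NOT NOT NOT a OR e
    = NOT NOT NOT a OR e
    = NOT a OR e
These differ: at a=0, b=0, e=1, E1 = 0 but E2 = 1.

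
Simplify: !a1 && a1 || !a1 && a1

!a1 && a1 || !a1 && a1
= !a1 && a1   [idempotence]
= false   [complement]

false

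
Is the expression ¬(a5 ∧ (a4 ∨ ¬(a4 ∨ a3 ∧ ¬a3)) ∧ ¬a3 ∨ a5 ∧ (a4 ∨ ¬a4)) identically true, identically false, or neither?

¬(a5 ∧ (a4 ∨ ¬(a4 ∨ a3 ∧ ¬a3)) ∧ ¬a3 ∨ a5 ∧ (a4 ∨ ¬a4))
= ¬(a5 ∧ (a4 ∨ ¬a4) ∧ ¬a3 ∨ a5 ∧ (a4 ∨ ¬a4))
= ¬(a5 ∧ (a4 ∨ ¬a4))
= ¬a5
This depends on a5, so it is not a constant.

neither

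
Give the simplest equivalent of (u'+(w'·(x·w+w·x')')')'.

(u'+(w'·(x·w+w·x')')')'
= (u'+(w'·w')')'
= (u'+(w')')'
= u·w'

u·w'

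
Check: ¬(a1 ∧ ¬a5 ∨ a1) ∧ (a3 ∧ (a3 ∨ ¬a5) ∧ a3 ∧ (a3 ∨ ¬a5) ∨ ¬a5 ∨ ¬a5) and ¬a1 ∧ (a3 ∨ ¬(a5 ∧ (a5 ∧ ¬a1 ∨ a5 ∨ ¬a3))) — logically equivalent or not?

E1: ¬(a1 ∧ ¬a5 ∨ a1) ∧ (a3 ∧ (a3 ∨ ¬a5) ∧ a3 ∧ (a3 ∨ ¬a5) ∨ ¬a5 ∨ ¬a5)
    = ¬(a1 ∧ ¬a5 ∨ a1) ∧ (a3 ∧ (a3 ∨ ¬a5) ∨ ¬a5 ∨ ¬a5)   [idempotence]
    = ¬a1 ∧ (a3 ∧ (a3 ∨ ¬a5) ∨ ¬a5 ∨ ¬a5)   [absorption]
    = ¬a1 ∧ (a3 ∧ (a3 ∨ ¬a5) ∨ ¬a5)   [idempotence]
    = ¬a1 ∧ (a3 ∨ ¬a5)   [absorption]
E2: ¬a1 ∧ (a3 ∨ ¬(a5 ∧ (a5 ∧ ¬a1 ∨ a5 ∨ ¬a3)))
    = ¬a1 ∧ (a3 ∨ ¬(a5 ∧ (a5 ∨ ¬a3)))   [absorption]
    = ¬a1 ∧ (a3 ∨ ¬a5)   [absorption]
Both reduce to ¬a1 ∧ (a3 ∨ ¬a5), so they are equivalent.

Yes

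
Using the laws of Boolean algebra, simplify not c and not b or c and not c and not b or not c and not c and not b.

not b and not c

not c and not b or c and not c and not b or not c and not c and not b
= not c and not b or not c and not b   (distribution)
= (not b or not b) and not c   (distribution)
= not b and not c   (idempotence)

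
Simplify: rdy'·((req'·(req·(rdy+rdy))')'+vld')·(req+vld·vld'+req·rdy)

rdy'·req

rdy'·((req'·(req·(rdy+rdy))')'+vld')·(req+vld·vld'+req·rdy)
= rdy'·((req'·(req·rdy)')'+vld')·(req+vld·vld'+req·rdy)   — idempotence
= rdy'·((req'·(req·rdy)')'+vld')·(req+req·rdy)   — complement / identity
= rdy'·(req+req·rdy+vld')·(req+req·rdy)   — De Morgan
= rdy'·(req+req·rdy)   — absorption
= rdy'·req   — absorption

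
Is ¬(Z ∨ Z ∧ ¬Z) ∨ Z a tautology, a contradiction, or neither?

¬(Z ∨ Z ∧ ¬Z) ∨ Z
= ¬Z ∨ Z   [complement / identity]
= True   [complement]

tautology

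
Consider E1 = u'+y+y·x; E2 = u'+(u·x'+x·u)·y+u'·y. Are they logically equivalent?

Yes

E1: u'+y+y·x
    = u'+y   [absorption]
E2: u'+(u·x'+x·u)·y+u'·y
    = u'+u·y+u'·y   [distribution]
    = u'+y   [distribution]
Both reduce to u'+y, so they are equivalent.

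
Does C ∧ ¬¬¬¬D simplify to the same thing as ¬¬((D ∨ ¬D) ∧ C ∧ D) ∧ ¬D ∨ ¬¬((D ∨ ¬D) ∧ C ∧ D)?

Yes

E1: C ∧ ¬¬¬¬D
    = C ∧ ¬¬D
    = C ∧ D
E2: ¬¬((D ∨ ¬D) ∧ C ∧ D) ∧ ¬D ∨ ¬¬((D ∨ ¬D) ∧ C ∧ D)
    = ¬¬((D ∨ ¬D) ∧ C ∧ D)
    = (D ∨ ¬D) ∧ C ∧ D
    = C ∧ D
Both reduce to C ∧ D, so they are equivalent.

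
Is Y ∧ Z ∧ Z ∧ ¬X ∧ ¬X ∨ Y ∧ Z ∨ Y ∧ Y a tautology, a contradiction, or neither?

Y ∧ Z ∧ Z ∧ ¬X ∧ ¬X ∨ Y ∧ Z ∨ Y ∧ Y
= Y ∧ Z ∧ Z ∧ ¬X ∨ Y ∧ Z ∨ Y ∧ Y   [idempotence]
= Y ∧ Z ∧ Z ∧ ¬X ∨ Y ∧ Z ∨ Y   [idempotence]
= Y ∧ Z ∧ ¬X ∨ Y ∧ Z ∨ Y   [idempotence]
= Y ∧ Z ∨ Y   [absorption]
= Y   [absorption]
This depends on Y, so it is not a constant.

neither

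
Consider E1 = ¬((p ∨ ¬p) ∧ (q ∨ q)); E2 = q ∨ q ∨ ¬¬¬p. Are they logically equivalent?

E1: ¬((p ∨ ¬p) ∧ (q ∨ q))
    = ¬((p ∨ ¬p) ∧ q)   [idempotence]
    = ¬q   [complement / identity]
E2: q ∨ q ∨ ¬¬¬p
    = q ∨ q ∨ ¬p   [double negation]
    = q ∨ ¬p   [idempotence]
These differ: at p=1, q=0, E1 = 1 but E2 = 0.

No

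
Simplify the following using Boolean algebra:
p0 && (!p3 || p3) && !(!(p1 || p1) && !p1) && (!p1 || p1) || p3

p0 && (!p3 || p3) && !(!(p1 || p1) && !p1) && (!p1 || p1) || p3
= p0 && (!p3 || p3) && !(!(p1 || p1) && !p1) || p3   [complement / identity]
= p0 && !(!(p1 || p1) && !p1) || p3   [complement / identity]
= p0 && (p1 || p1 || p1) || p3   [De Morgan]
= p0 && (p1 || p1) || p3   [idempotence]
= p0 && p1 || p3   [idempotence]

p0 && p1 || p3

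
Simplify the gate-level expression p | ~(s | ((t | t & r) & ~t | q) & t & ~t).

p | ~(s | ((t | t & r) & ~t | q) & t & ~t)
= p | ~(s | (t & ~t | q) & t & ~t)   — absorption
= p | ~(s | t & ~t)   — absorption
= p | ~s   — complement / identity

p | ~s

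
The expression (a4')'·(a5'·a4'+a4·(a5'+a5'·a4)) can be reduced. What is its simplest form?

a4·a5'

(a4')'·(a5'·a4'+a4·(a5'+a5'·a4))
= a4·(a5'·a4'+a4·(a5'+a5'·a4))   [double negation]
= a4·(a5'·a4'+a4·a5')   [absorption]
= a4·a5'   [distribution]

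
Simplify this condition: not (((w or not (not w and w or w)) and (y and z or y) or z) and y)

not y

not (((w or not (not w and w or w)) and (y and z or y) or z) and y)
= not (((w or not w) and (y and z or y) or z) and y)   (complement / identity)
= not (((w or not w) and y or z) and y)   (absorption)
= not ((y or z) and y)   (complement / identity)
= not y   (absorption)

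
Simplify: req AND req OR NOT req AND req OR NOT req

req AND req OR NOT req AND req OR NOT req
= req OR NOT req   [distribution]
= TRUE   [complement]

TRUE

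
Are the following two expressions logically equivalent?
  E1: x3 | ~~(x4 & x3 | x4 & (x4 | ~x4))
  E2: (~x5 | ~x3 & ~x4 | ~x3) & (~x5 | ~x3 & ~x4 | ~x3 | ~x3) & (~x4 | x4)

No

E1: x3 | ~~(x4 & x3 | x4 & (x4 | ~x4))
    = x3 | ~~(x4 & x3 | x4)
    = x3 | x4 & x3 | x4
    = x3 | x4
E2: (~x5 | ~x3 & ~x4 | ~x3) & (~x5 | ~x3 & ~x4 | ~x3 | ~x3) & (~x4 | x4)
    = (~x5 | ~x3 & ~x4 | ~x3) & (~x5 | ~x3 & ~x4 | ~x3 | ~x3)
    = ~x5 | ~x3 & ~x4 | ~x3
    = ~x5 | ~x3
These differ: at x3=0, x4=0, x5=1, E1 = 0 but E2 = 1.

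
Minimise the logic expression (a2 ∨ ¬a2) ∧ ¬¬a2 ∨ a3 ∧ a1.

a2 ∨ a3 ∧ a1

(a2 ∨ ¬a2) ∧ ¬¬a2 ∨ a3 ∧ a1
= ¬¬a2 ∨ a3 ∧ a1   (complement / identity)
= a2 ∨ a3 ∧ a1   (double negation)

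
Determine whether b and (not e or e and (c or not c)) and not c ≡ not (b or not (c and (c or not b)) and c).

No

E1: b and (not e or e and (c or not c)) and not c
    = b and (not e or e) and not c
    = b and not c
E2: not (b or not (c and (c or not b)) and c)
    = not (b or not c and c)
    = not b
These differ: at b=0, c=1, e=0, E1 = 0 but E2 = 1.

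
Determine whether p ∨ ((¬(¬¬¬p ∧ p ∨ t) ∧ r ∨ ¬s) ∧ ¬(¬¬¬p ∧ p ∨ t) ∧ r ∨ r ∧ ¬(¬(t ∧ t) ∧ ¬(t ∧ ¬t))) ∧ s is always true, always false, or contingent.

contingent

p ∨ ((¬(¬¬¬p ∧ p ∨ t) ∧ r ∨ ¬s) ∧ ¬(¬¬¬p ∧ p ∨ t) ∧ r ∨ r ∧ ¬(¬(t ∧ t) ∧ ¬(t ∧ ¬t))) ∧ s
= p ∨ (¬(¬¬¬p ∧ p ∨ t) ∧ r ∨ r ∧ ¬(¬(t ∧ t) ∧ ¬(t ∧ ¬t))) ∧ s
= p ∨ (¬(¬¬¬p ∧ p ∨ t) ∧ r ∨ r ∧ (t ∧ t ∨ t ∧ ¬t)) ∧ s
= p ∨ (¬(¬p ∧ p ∨ t) ∧ r ∨ r ∧ (t ∧ t ∨ t ∧ ¬t)) ∧ s
= p ∨ (¬(¬p ∧ p ∨ t) ∧ r ∨ r ∧ t) ∧ s
= p ∨ (¬t ∧ r ∨ r ∧ t) ∧ s
= p ∨ r ∧ s
This depends on p, r, s, so it is not a constant.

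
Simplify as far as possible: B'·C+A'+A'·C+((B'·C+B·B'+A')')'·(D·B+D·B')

B'·C+A'+A'·C+((B'·C+B·B'+A')')'·(D·B+D·B')
= B'·C+A'+A'·C+(B'·C+B·B'+A')·(D·B+D·B')   (double negation)
= B'·C+A'+(B'·C+B·B'+A')·(D·B+D·B')   (absorption)
= B'·C+A'+(B'·C+B·B'+A')·D   (distribution)
= B'·C+A'+(B'·C+A')·D   (complement / identity)
= B'·C+A'   (absorption)

B'·C+A'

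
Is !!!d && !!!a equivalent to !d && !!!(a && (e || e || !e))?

E1: !!!d && !!!a
    = !!!d && !a
    = !d && !a
E2: !d && !!!(a && (e || e || !e))
    = !d && !!!(a && (e || !e))
    = !d && !!!a
    = !d && !a
Both reduce to !d && !a, so they are equivalent.

Yes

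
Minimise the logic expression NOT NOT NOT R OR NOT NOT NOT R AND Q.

NOT R

NOT NOT NOT R OR NOT NOT NOT R AND Q
= NOT NOT NOT R
= NOT R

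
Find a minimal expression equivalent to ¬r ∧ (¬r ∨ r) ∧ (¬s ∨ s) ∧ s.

¬r ∧ s

¬r ∧ (¬r ∨ r) ∧ (¬s ∨ s) ∧ s
= ¬r ∧ (¬s ∨ s) ∧ s   (complement / identity)
= ¬r ∧ s   (complement / identity)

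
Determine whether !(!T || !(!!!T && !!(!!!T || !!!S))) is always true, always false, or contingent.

always false

!(!T || !(!!!T && !!(!!!T || !!!S)))
= !(!T || !!T || !(!!!T || !!!S))
= !(!T || !!T || !!T && !!S)
= !(!T || !!T || !!T && S)
= !(!T || !!T)
= T && !T
= false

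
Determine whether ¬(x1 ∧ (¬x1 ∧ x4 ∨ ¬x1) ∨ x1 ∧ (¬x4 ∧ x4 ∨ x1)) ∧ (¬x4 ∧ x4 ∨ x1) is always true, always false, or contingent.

¬(x1 ∧ (¬x1 ∧ x4 ∨ ¬x1) ∨ x1 ∧ (¬x4 ∧ x4 ∨ x1)) ∧ (¬x4 ∧ x4 ∨ x1)
= ¬(x1 ∧ (¬x1 ∧ x4 ∨ ¬x1) ∨ x1 ∧ x1) ∧ (¬x4 ∧ x4 ∨ x1)   — complement / identity
= ¬(x1 ∧ (¬x1 ∧ x4 ∨ ¬x1) ∨ x1 ∧ x1) ∧ x1   — complement / identity
= ¬(x1 ∧ ¬x1 ∨ x1 ∧ x1) ∧ x1   — absorption
= ¬x1 ∧ x1   — distribution
= False   — complement

always false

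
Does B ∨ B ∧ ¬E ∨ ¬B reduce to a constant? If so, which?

yes, True

B ∨ B ∧ ¬E ∨ ¬B
= B ∨ ¬B   (absorption)
= True   (complement)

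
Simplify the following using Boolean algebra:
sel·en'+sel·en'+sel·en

sel

sel·en'+sel·en'+sel·en
= sel·en'+sel·en   [idempotence]
= sel·(en'+en)   [distribution]
= sel   [complement / identity]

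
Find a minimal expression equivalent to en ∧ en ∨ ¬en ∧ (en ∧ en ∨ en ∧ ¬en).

en ∧ en ∨ ¬en ∧ (en ∧ en ∨ en ∧ ¬en)
= en ∧ en ∨ ¬en ∧ en   [distribution]
= en   [distribution]

en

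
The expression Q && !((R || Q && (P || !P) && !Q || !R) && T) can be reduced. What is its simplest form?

Q && !T

Q && !((R || Q && (P || !P) && !Q || !R) && T)
= Q && !((R || Q && !Q || !R) && T)
= Q && !((R || !R) && T)
= Q && !T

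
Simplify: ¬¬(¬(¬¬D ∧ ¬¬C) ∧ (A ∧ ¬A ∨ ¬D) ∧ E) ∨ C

¬D ∧ E ∨ C

¬¬(¬(¬¬D ∧ ¬¬C) ∧ (A ∧ ¬A ∨ ¬D) ∧ E) ∨ C
= ¬¬(¬(¬¬D ∧ ¬¬C) ∧ ¬D ∧ E) ∨ C   — complement / identity
= ¬¬((¬D ∨ ¬C) ∧ ¬D ∧ E) ∨ C   — De Morgan
= ¬¬(¬D ∧ E) ∨ C   — absorption
= ¬D ∧ E ∨ C   — double negation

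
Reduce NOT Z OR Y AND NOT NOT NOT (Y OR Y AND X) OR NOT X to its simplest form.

NOT Z OR Y AND NOT NOT NOT (Y OR Y AND X) OR NOT X
= NOT Z OR Y AND NOT (Y OR Y AND X) OR NOT X
= NOT Z OR Y AND NOT Y OR NOT X
= NOT Z OR NOT X

NOT Z OR NOT X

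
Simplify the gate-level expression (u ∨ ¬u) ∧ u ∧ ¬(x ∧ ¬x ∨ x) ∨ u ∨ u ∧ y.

(u ∨ ¬u) ∧ u ∧ ¬(x ∧ ¬x ∨ x) ∨ u ∨ u ∧ y
= u ∧ ¬(x ∧ ¬x ∨ x) ∨ u ∨ u ∧ y
= u ∧ ¬x ∨ u ∨ u ∧ y
= u ∨ u ∧ y
= u

u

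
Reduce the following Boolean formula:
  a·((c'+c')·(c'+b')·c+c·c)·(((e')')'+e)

a·c

a·((c'+c')·(c'+b')·c+c·c)·(((e')')'+e)
= a·((c'+c')·(c'+b')·c+c·c)·(e'+e)
= a·((c'+c'·b')·c+c·c)·(e'+e)
= a·((c'+c'·b')·c+c·c)
= a·(c'·c+c·c)
= a·c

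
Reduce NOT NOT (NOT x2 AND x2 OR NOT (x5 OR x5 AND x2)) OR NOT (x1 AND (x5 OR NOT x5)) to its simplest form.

NOT NOT (NOT x2 AND x2 OR NOT (x5 OR x5 AND x2)) OR NOT (x1 AND (x5 OR NOT x5))
= NOT NOT (NOT x2 AND x2 OR NOT x5) OR NOT (x1 AND (x5 OR NOT x5))   (absorption)
= NOT NOT NOT x5 OR NOT (x1 AND (x5 OR NOT x5))   (complement / identity)
= NOT NOT NOT x5 OR NOT x1   (complement / identity)
= NOT x5 OR NOT x1   (double negation)

NOT x5 OR NOT x1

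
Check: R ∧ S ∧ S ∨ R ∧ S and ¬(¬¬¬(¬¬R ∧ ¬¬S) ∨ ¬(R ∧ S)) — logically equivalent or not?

E1: R ∧ S ∧ S ∨ R ∧ S
    = R ∧ S ∨ R ∧ S   — idempotence
    = R ∧ S   — idempotence
E2: ¬(¬¬¬(¬¬R ∧ ¬¬S) ∨ ¬(R ∧ S))
    = ¬(¬¬(¬R ∨ ¬S) ∨ ¬(R ∧ S))   — De Morgan
    = ¬(¬R ∨ ¬S) ∧ R ∧ S   — De Morgan
    = R ∧ S ∧ R ∧ S   — De Morgan
    = R ∧ S   — idempotence
Both reduce to R ∧ S, so they are equivalent.

Yes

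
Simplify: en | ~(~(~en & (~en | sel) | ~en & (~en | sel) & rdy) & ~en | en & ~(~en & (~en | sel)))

1

en | ~(~(~en & (~en | sel) | ~en & (~en | sel) & rdy) & ~en | en & ~(~en & (~en | sel)))
= en | ~(~(~en & (~en | sel)) & ~en | en & ~(~en & (~en | sel)))   [absorption]
= en | ~~(~en & (~en | sel))   [distribution]
= en | ~~~en   [absorption]
= en | ~en   [double negation]
= 1   [complement]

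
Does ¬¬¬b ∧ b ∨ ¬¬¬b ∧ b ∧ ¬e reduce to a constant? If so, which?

yes, False

¬¬¬b ∧ b ∨ ¬¬¬b ∧ b ∧ ¬e
= ¬¬¬b ∧ b   (absorption)
= ¬b ∧ b   (double negation)
= False   (complement)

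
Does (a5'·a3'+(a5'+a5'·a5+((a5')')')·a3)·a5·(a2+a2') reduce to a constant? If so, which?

yes, False

(a5'·a3'+(a5'+a5'·a5+((a5')')')·a3)·a5·(a2+a2')
= (a5'·a3'+(a5'+a5'·a5+a5')·a3)·a5·(a2+a2')   [double negation]
= (a5'·a3'+(a5'+a5')·a3)·a5·(a2+a2')   [complement / identity]
= (a5'·a3'+a5'·a3)·a5·(a2+a2')   [idempotence]
= a5'·a5·(a2+a2')   [distribution]
= a5'·a5   [complement / identity]
= 0   [complement]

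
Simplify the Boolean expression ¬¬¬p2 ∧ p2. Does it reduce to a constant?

False

¬¬¬p2 ∧ p2
= ¬p2 ∧ p2   (double negation)
= False   (complement)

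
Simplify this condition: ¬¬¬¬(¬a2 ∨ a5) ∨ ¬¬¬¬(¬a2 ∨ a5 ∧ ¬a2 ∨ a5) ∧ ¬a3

¬¬¬¬(¬a2 ∨ a5) ∨ ¬¬¬¬(¬a2 ∨ a5 ∧ ¬a2 ∨ a5) ∧ ¬a3
= ¬¬¬¬(¬a2 ∨ a5) ∨ ¬¬¬¬(¬a2 ∨ a5) ∧ ¬a3   [absorption]
= ¬¬¬¬(¬a2 ∨ a5)   [absorption]
= ¬¬(¬a2 ∨ a5)   [double negation]
= ¬a2 ∨ a5   [double negation]

¬a2 ∨ a5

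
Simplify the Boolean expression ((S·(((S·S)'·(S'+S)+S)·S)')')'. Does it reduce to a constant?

((S·(((S·S)'·(S'+S)+S)·S)')')'
= S·(((S·S)'·(S'+S)+S)·S)'   [double negation]
= S·(((S·S)'+S)·S)'   [complement / identity]
= S·((S'+S)·S)'   [idempotence]
= S·S'   [complement / identity]
= 0   [complement]

0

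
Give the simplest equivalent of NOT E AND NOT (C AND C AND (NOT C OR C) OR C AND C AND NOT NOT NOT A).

NOT E AND NOT (C AND C AND (NOT C OR C) OR C AND C AND NOT NOT NOT A)
= NOT E AND NOT (C AND C OR C AND C AND NOT NOT NOT A)   — complement / identity
= NOT E AND NOT (C AND C OR C AND C AND NOT A)   — double negation
= NOT E AND NOT (C AND C)   — absorption
= NOT E AND NOT C   — idempotence

NOT E AND NOT C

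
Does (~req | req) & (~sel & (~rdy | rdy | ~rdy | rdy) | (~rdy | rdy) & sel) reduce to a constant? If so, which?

yes, True

(~req | req) & (~sel & (~rdy | rdy | ~rdy | rdy) | (~rdy | rdy) & sel)
= (~req | req) & (~sel & (~rdy | rdy) | (~rdy | rdy) & sel)   [idempotence]
= (~req | req) & (~rdy | rdy)   [distribution]
= ~req | req   [complement / identity]
= 1   [complement]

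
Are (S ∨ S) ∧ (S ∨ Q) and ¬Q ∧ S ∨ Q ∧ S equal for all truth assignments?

E1: (S ∨ S) ∧ (S ∨ Q)
    = S ∨ S ∧ Q   [distribution]
    = S   [absorption]
E2: ¬Q ∧ S ∨ Q ∧ S
    = S   [distribution]
Both reduce to S, so they are equivalent.

Yes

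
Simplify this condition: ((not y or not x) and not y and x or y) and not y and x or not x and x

not y and x

((not y or not x) and not y and x or y) and not y and x or not x and x
= ((not y or not x) and not y and x or y) and not y and x   [complement / identity]
= (not y and x or y) and not y and x   [absorption]
= not y and x   [absorption]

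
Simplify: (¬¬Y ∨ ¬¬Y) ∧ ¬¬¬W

(¬¬Y ∨ ¬¬Y) ∧ ¬¬¬W
= (¬¬Y ∨ ¬¬Y) ∧ ¬W   — double negation
= ¬¬Y ∧ ¬W   — idempotence
= Y ∧ ¬W   — double negation

Y ∧ ¬W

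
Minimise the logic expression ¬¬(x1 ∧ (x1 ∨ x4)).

x1

¬¬(x1 ∧ (x1 ∨ x4))
= ¬¬x1
= x1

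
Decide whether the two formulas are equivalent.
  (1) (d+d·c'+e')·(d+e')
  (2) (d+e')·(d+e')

E1: (d+d·c'+e')·(d+e')
    = (d+e')·(d+e')   (absorption)
    = d+e'   (idempotence)
E2: (d+e')·(d+e')
    = d+e'   (idempotence)
Both reduce to d+e', so they are equivalent.

Yes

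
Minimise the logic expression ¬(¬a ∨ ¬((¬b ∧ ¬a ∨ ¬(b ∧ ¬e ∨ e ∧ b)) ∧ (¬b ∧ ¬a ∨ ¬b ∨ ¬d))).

a ∧ ¬b

¬(¬a ∨ ¬((¬b ∧ ¬a ∨ ¬(b ∧ ¬e ∨ e ∧ b)) ∧ (¬b ∧ ¬a ∨ ¬b ∨ ¬d)))
= ¬(¬a ∨ ¬((¬b ∧ ¬a ∨ ¬b) ∧ (¬b ∧ ¬a ∨ ¬b ∨ ¬d)))   — distribution
= ¬(¬a ∨ ¬(¬b ∧ ¬a ∨ ¬b))   — absorption
= a ∧ (¬b ∧ ¬a ∨ ¬b)   — De Morgan
= a ∧ ¬b   — absorption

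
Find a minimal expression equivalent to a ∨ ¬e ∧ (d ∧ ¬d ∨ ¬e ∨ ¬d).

a ∨ ¬e

a ∨ ¬e ∧ (d ∧ ¬d ∨ ¬e ∨ ¬d)
= a ∨ ¬e ∧ (¬e ∨ ¬d)   (complement / identity)
= a ∨ ¬e   (absorption)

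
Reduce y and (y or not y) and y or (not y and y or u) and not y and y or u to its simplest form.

y and (y or not y) and y or (not y and y or u) and not y and y or u
= y and (y or not y) and y or not y and y or u
= y and y or not y and y or u
= y or u

y or u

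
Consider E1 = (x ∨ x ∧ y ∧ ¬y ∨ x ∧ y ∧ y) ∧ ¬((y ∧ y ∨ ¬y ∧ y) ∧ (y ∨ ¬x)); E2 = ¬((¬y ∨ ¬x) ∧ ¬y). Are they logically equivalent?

No

E1: (x ∨ x ∧ y ∧ ¬y ∨ x ∧ y ∧ y) ∧ ¬((y ∧ y ∨ ¬y ∧ y) ∧ (y ∨ ¬x))
    = (x ∨ x ∧ y) ∧ ¬((y ∧ y ∨ ¬y ∧ y) ∧ (y ∨ ¬x))   — distribution
    = (x ∨ x ∧ y) ∧ ¬(y ∧ (y ∨ ¬x))   — distribution
    = x ∧ ¬(y ∧ (y ∨ ¬x))   — absorption
    = x ∧ ¬y   — absorption
E2: ¬((¬y ∨ ¬x) ∧ ¬y)
    = ¬¬y   — absorption
    = y   — double negation
These differ: at x=1, y=1, E1 = 0 but E2 = 1.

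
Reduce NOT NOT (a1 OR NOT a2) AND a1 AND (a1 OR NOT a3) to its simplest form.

a1

NOT NOT (a1 OR NOT a2) AND a1 AND (a1 OR NOT a3)
= (a1 OR NOT a2) AND a1 AND (a1 OR NOT a3)   — double negation
= a1 AND (a1 OR NOT a3)   — absorption
= a1   — absorption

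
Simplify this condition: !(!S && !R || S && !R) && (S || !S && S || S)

!(!S && !R || S && !R) && (S || !S && S || S)
= !(!S && !R || S && !R) && (S || S)   [complement / identity]
= !!R && (S || S)   [distribution]
= !!R && S   [idempotence]
= R && S   [double negation]

R && S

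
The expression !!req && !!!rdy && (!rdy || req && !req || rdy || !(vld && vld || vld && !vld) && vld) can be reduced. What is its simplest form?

req && !rdy

!!req && !!!rdy && (!rdy || req && !req || rdy || !(vld && vld || vld && !vld) && vld)
= !!req && !!!rdy && (!rdy || req && !req || rdy || !vld && vld)   (distribution)
= !!req && !!!rdy && (!rdy || rdy || !vld && vld)   (complement / identity)
= !!req && !!!rdy && (!rdy || rdy)   (complement / identity)
= req && !!!rdy && (!rdy || rdy)   (double negation)
= req && !rdy && (!rdy || rdy)   (double negation)
= req && !rdy   (complement / identity)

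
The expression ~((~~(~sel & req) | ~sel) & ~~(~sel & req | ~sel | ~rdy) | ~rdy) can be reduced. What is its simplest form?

sel & rdy

~((~~(~sel & req) | ~sel) & ~~(~sel & req | ~sel | ~rdy) | ~rdy)
= ~((~~(~sel & req) | ~sel) & (~sel & req | ~sel | ~rdy) | ~rdy)   [double negation]
= ~((~sel & req | ~sel) & (~sel & req | ~sel | ~rdy) | ~rdy)   [double negation]
= ~(~sel & req | ~sel | ~rdy)   [absorption]
= ~(~sel | ~rdy)   [absorption]
= sel & rdy   [De Morgan]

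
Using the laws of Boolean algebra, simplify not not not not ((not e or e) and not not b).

b

not not not not ((not e or e) and not not b)
= not not ((not e or e) and not not b)   (double negation)
= not not not not b   (complement / identity)
= not not b   (double negation)
= b   (double negation)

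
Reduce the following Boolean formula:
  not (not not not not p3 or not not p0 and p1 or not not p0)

not p3 and not p0

not (not not not not p3 or not not p0 and p1 or not not p0)
= not (not not not not p3 or not not p0)   [absorption]
= not (not not p3 or not not p0)   [double negation]
= not p3 and not p0   [De Morgan]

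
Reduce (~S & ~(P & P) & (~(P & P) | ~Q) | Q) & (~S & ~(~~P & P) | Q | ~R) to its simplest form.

(~S & ~(P & P) & (~(P & P) | ~Q) | Q) & (~S & ~(~~P & P) | Q | ~R)
= (~S & ~(P & P) | Q) & (~S & ~(~~P & P) | Q | ~R)   [absorption]
= (~S & ~(P & P) | Q) & (~S & ~(P & P) | Q | ~R)   [double negation]
= ~S & ~(P & P) | Q   [absorption]
= ~S & ~P | Q   [idempotence]

~S & ~P | Q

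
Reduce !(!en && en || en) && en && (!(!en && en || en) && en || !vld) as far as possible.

false

!(!en && en || en) && en && (!(!en && en || en) && en || !vld)
= !(!en && en || en) && en   — absorption
= !en && en   — complement / identity
= false   — complement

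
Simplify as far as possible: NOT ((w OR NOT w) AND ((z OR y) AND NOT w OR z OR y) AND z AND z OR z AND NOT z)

NOT z

NOT ((w OR NOT w) AND ((z OR y) AND NOT w OR z OR y) AND z AND z OR z AND NOT z)
= NOT (((z OR y) AND NOT w OR z OR y) AND z AND z OR z AND NOT z)   (complement / identity)
= NOT ((z OR y) AND z AND z OR z AND NOT z)   (absorption)
= NOT (z AND z OR z AND NOT z)   (absorption)
= NOT z   (distribution)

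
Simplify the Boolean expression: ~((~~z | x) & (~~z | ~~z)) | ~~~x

~((~~z | x) & (~~z | ~~z)) | ~~~x
= ~((~~z | x) & (~~z | ~~z)) | ~x   [double negation]
= ~((~~z | x) & ~~z) | ~x   [idempotence]
= ~~~z | ~x   [absorption]
= ~z | ~x   [double negation]

~z | ~x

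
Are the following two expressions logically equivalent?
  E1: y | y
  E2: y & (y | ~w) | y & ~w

Yes

E1: y | y
    = y
E2: y & (y | ~w) | y & ~w
    = y | y & ~w
    = y
Both reduce to y, so they are equivalent.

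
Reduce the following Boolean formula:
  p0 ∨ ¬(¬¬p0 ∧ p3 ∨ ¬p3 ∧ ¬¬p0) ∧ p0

p0 ∨ ¬(¬¬p0 ∧ p3 ∨ ¬p3 ∧ ¬¬p0) ∧ p0
= p0 ∨ ¬¬¬p0 ∧ p0   [distribution]
= p0 ∨ ¬p0 ∧ p0   [double negation]
= p0   [complement / identity]

p0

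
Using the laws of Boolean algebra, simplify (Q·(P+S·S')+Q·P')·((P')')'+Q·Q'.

(Q·(P+S·S')+Q·P')·((P')')'+Q·Q'
= (Q·P+Q·P')·((P')')'+Q·Q'   — complement / identity
= Q·((P')')'+Q·Q'   — distribution
= Q·((P')')'   — complement / identity
= Q·P'   — double negation

Q·P'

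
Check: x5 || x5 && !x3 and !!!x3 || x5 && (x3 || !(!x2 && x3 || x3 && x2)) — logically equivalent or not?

E1: x5 || x5 && !x3
    = x5   (absorption)
E2: !!!x3 || x5 && (x3 || !(!x2 && x3 || x3 && x2))
    = !!!x3 || x5 && (x3 || !x3)   (distribution)
    = !x3 || x5 && (x3 || !x3)   (double negation)
    = !x3 || x5   (complement / identity)
These differ: at x2=0, x3=0, x5=0, E1 = 0 but E2 = 1.

No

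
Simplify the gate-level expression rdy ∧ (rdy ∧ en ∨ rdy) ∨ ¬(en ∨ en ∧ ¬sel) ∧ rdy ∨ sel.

rdy ∧ (rdy ∧ en ∨ rdy) ∨ ¬(en ∨ en ∧ ¬sel) ∧ rdy ∨ sel
= rdy ∧ rdy ∨ ¬(en ∨ en ∧ ¬sel) ∧ rdy ∨ sel   — absorption
= rdy ∧ rdy ∨ ¬en ∧ rdy ∨ sel   — absorption
= (rdy ∨ ¬en) ∧ rdy ∨ sel   — distribution
= rdy ∨ sel   — absorption

rdy ∨ sel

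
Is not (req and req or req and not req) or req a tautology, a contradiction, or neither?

tautology

not (req and req or req and not req) or req
= not req or req
= True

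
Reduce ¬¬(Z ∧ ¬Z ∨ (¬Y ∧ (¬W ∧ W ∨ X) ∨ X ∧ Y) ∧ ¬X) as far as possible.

¬¬(Z ∧ ¬Z ∨ (¬Y ∧ (¬W ∧ W ∨ X) ∨ X ∧ Y) ∧ ¬X)
= ¬¬(Z ∧ ¬Z ∨ (¬Y ∧ X ∨ X ∧ Y) ∧ ¬X)   (complement / identity)
= ¬¬((¬Y ∧ X ∨ X ∧ Y) ∧ ¬X)   (complement / identity)
= ¬¬(X ∧ ¬X)   (distribution)
= X ∧ ¬X   (double negation)
= False   (complement)

False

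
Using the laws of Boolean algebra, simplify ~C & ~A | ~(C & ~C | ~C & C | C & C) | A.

~C & ~A | ~(C & ~C | ~C & C | C & C) | A
= ~C & ~A | ~(~C & C | C & C) | A
= ~C & ~A | ~C | A
= ~C | A

~C | A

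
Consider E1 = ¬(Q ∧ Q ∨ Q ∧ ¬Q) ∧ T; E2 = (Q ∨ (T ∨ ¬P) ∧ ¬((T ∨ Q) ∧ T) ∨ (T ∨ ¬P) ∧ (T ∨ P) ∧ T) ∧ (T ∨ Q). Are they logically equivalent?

E1: ¬(Q ∧ Q ∨ Q ∧ ¬Q) ∧ T
    = ¬Q ∧ T
E2: (Q ∨ (T ∨ ¬P) ∧ ¬((T ∨ Q) ∧ T) ∨ (T ∨ ¬P) ∧ (T ∨ P) ∧ T) ∧ (T ∨ Q)
    = (Q ∨ (T ∨ ¬P) ∧ ¬T ∨ (T ∨ ¬P) ∧ (T ∨ P) ∧ T) ∧ (T ∨ Q)
    = (Q ∨ (T ∨ ¬P) ∧ ¬T ∨ (T ∨ ¬P) ∧ T) ∧ (T ∨ Q)
    = (Q ∨ T ∨ ¬P) ∧ (T ∨ Q)
    = (T ∨ ¬P) ∧ T ∨ Q
    = T ∨ Q
These differ: at P=0, Q=1, T=0, E1 = 0 but E2 = 1.

No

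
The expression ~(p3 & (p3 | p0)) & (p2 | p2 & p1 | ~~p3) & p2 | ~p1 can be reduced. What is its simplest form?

~p3 & p2 | ~p1

~(p3 & (p3 | p0)) & (p2 | p2 & p1 | ~~p3) & p2 | ~p1
= ~(p3 & (p3 | p0)) & (p2 | ~~p3) & p2 | ~p1
= ~p3 & (p2 | ~~p3) & p2 | ~p1
= ~p3 & (p2 | p3) & p2 | ~p1
= ~p3 & p2 | ~p1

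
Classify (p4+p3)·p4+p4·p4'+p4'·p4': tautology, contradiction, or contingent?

(p4+p3)·p4+p4·p4'+p4'·p4'
= p4+p4·p4'+p4'·p4'   — absorption
= p4+p4'   — distribution
= 1   — complement

tautology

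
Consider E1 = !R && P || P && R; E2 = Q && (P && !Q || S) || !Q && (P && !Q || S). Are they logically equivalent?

E1: !R && P || P && R
    = P   [distribution]
E2: Q && (P && !Q || S) || !Q && (P && !Q || S)
    = P && !Q || S   [distribution]
These differ: at P=1, Q=1, R=0, S=0, E1 = 1 but E2 = 0.

No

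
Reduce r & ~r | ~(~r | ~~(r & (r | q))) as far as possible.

0

r & ~r | ~(~r | ~~(r & (r | q)))
= r & ~r | r & ~(r & (r | q))
= r & ~r | r & ~r
= r & ~r
= 0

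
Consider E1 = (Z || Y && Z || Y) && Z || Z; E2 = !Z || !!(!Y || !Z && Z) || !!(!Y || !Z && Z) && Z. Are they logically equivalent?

E1: (Z || Y && Z || Y) && Z || Z
    = (Z || Y) && Z || Z   [absorption]
    = Z || Z   [absorption]
    = Z   [idempotence]
E2: !Z || !!(!Y || !Z && Z) || !!(!Y || !Z && Z) && Z
    = !Z || !!(!Y || !Z && Z)   [absorption]
    = !Z || !Y || !Z && Z   [double negation]
    = !Z || !Y   [complement / identity]
These differ: at Y=0, Z=0, E1 = 0 but E2 = 1.

No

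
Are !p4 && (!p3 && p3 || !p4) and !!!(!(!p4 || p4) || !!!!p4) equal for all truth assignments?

Yes

E1: !p4 && (!p3 && p3 || !p4)
    = !p4 && !p4   [complement / identity]
    = !p4   [idempotence]
E2: !!!(!(!p4 || p4) || !!!!p4)
    = !!((!p4 || p4) && !!!p4)   [De Morgan]
    = (!p4 || p4) && !!!p4   [double negation]
    = !!!p4   [complement / identity]
    = !p4   [double negation]
Both reduce to !p4, so they are equivalent.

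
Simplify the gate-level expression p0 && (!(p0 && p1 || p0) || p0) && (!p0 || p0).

p0

p0 && (!(p0 && p1 || p0) || p0) && (!p0 || p0)
= p0 && (!p0 || p0) && (!p0 || p0)   (absorption)
= p0 && (!p0 || p0)   (idempotence)
= p0   (complement / identity)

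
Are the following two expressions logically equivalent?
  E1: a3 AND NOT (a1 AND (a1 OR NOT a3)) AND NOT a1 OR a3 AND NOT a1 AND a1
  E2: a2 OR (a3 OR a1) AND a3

E1: a3 AND NOT (a1 AND (a1 OR NOT a3)) AND NOT a1 OR a3 AND NOT a1 AND a1
    = a3 AND NOT a1 AND NOT a1 OR a3 AND NOT a1 AND a1   [absorption]
    = a3 AND NOT a1   [distribution]
E2: a2 OR (a3 OR a1) AND a3
    = a2 OR a3   [absorption]
These differ: at a1=1, a2=1, a3=0, E1 = 0 but E2 = 1.

No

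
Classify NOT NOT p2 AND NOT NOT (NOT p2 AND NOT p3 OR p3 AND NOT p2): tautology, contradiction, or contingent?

contradiction

NOT NOT p2 AND NOT NOT (NOT p2 AND NOT p3 OR p3 AND NOT p2)
= NOT NOT p2 AND NOT NOT NOT p2   — distribution
= NOT NOT p2 AND NOT p2   — double negation
= p2 AND NOT p2   — double negation
= FALSE   — complement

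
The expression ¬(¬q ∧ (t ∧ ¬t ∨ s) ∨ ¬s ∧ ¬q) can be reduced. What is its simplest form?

q

¬(¬q ∧ (t ∧ ¬t ∨ s) ∨ ¬s ∧ ¬q)
= ¬(¬q ∧ s ∨ ¬s ∧ ¬q)   — complement / identity
= ¬¬q   — distribution
= q   — double negation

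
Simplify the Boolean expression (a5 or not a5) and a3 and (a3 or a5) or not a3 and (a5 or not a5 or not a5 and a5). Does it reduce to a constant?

(a5 or not a5) and a3 and (a3 or a5) or not a3 and (a5 or not a5 or not a5 and a5)
= (a5 or not a5) and a3 and (a3 or a5) or not a3 and (a5 or not a5)   [complement / identity]
= (a5 or not a5) and a3 or not a3 and (a5 or not a5)   [absorption]
= a5 or not a5   [distribution]
= True   [complement]

True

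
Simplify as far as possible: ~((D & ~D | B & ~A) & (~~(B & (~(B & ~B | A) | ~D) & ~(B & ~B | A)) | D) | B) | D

~((D & ~D | B & ~A) & (~~(B & (~(B & ~B | A) | ~D) & ~(B & ~B | A)) | D) | B) | D
= ~((D & ~D | B & ~A) & (B & (~(B & ~B | A) | ~D) & ~(B & ~B | A) | D) | B) | D   — double negation
= ~((D & ~D | B & ~A) & (B & ~(B & ~B | A) | D) | B) | D   — absorption
= ~((D & ~D | B & ~A) & (B & ~A | D) | B) | D   — complement / identity
= ~(B & ~A & (B & ~A | D) | B) | D   — complement / identity
= ~(B & ~A | B) | D   — absorption
= ~B | D   — absorption

~B | D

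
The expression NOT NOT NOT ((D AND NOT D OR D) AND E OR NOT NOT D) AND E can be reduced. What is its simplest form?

NOT NOT NOT ((D AND NOT D OR D) AND E OR NOT NOT D) AND E
= NOT NOT NOT (D AND E OR NOT NOT D) AND E   (complement / identity)
= NOT (D AND E OR NOT NOT D) AND E   (double negation)
= NOT (D AND E OR D) AND E   (double negation)
= NOT D AND E   (absorption)

NOT D AND E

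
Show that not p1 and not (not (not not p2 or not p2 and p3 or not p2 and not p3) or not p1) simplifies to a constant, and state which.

not p1 and not (not (not not p2 or not p2 and p3 or not p2 and not p3) or not p1)
= not p1 and (not not p2 or not p2 and p3 or not p2 and not p3) and p1   (De Morgan)
= not p1 and (p2 or not p2 and p3 or not p2 and not p3) and p1   (double negation)
= not p1 and (p2 or not p2) and p1   (distribution)
= not p1 and p1   (complement / identity)
= False   (complement)

False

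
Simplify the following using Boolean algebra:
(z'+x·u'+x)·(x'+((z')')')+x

(z'+x·u'+x)·(x'+((z')')')+x
= (z'+x·u'+x)·(x'+z')+x   [double negation]
= z'+(x·u'+x)·x'+x   [distribution]
= z'+x·x'+x   [absorption]
= z'+x   [complement / identity]

z'+x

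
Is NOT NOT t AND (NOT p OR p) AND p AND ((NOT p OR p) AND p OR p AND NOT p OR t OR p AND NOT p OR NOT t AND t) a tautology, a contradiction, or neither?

NOT NOT t AND (NOT p OR p) AND p AND ((NOT p OR p) AND p OR p AND NOT p OR t OR p AND NOT p OR NOT t AND t)
= NOT NOT t AND (NOT p OR p) AND p AND ((NOT p OR p) AND p OR p AND NOT p OR t OR NOT t AND t)   (complement / identity)
= NOT NOT t AND (NOT p OR p) AND p AND ((NOT p OR p) AND p OR t OR NOT t AND t)   (complement / identity)
= NOT NOT t AND (NOT p OR p) AND p AND ((NOT p OR p) AND p OR t)   (complement / identity)
= NOT NOT t AND (NOT p OR p) AND p   (absorption)
= NOT NOT t AND p   (complement / identity)
= t AND p   (double negation)
This depends on p, t, so it is not a constant.

neither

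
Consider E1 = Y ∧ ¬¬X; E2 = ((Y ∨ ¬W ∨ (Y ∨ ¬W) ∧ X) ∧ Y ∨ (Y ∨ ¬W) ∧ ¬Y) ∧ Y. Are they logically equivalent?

E1: Y ∧ ¬¬X
    = Y ∧ X   [double negation]
E2: ((Y ∨ ¬W ∨ (Y ∨ ¬W) ∧ X) ∧ Y ∨ (Y ∨ ¬W) ∧ ¬Y) ∧ Y
    = ((Y ∨ ¬W) ∧ Y ∨ (Y ∨ ¬W) ∧ ¬Y) ∧ Y   [absorption]
    = (Y ∨ ¬W) ∧ Y   [distribution]
    = Y   [absorption]
These differ: at W=0, X=0, Y=1, E1 = 0 but E2 = 1.

No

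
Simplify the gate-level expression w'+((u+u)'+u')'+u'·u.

w'+((u+u)'+u')'+u'·u
= w'+(u'+u')'+u'·u
= w'+u·u+u'·u
= w'+u

w'+u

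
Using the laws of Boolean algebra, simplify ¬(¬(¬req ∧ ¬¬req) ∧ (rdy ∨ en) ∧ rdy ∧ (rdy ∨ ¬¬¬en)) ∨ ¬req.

¬rdy ∨ ¬req

¬(¬(¬req ∧ ¬¬req) ∧ (rdy ∨ en) ∧ rdy ∧ (rdy ∨ ¬¬¬en)) ∨ ¬req
= ¬(¬(¬req ∧ ¬¬req) ∧ rdy ∧ (rdy ∨ ¬¬¬en)) ∨ ¬req   (absorption)
= ¬((req ∨ ¬req) ∧ rdy ∧ (rdy ∨ ¬¬¬en)) ∨ ¬req   (De Morgan)
= ¬((req ∨ ¬req) ∧ rdy ∧ (rdy ∨ ¬en)) ∨ ¬req   (double negation)
= ¬(rdy ∧ (rdy ∨ ¬en)) ∨ ¬req   (complement / identity)
= ¬rdy ∨ ¬req   (absorption)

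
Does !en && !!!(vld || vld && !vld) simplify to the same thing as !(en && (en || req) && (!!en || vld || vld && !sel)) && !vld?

Yes

E1: !en && !!!(vld || vld && !vld)
    = !en && !(vld || vld && !vld)
    = !en && !vld
E2: !(en && (en || req) && (!!en || vld || vld && !sel)) && !vld
    = !(en && (en || req) && (en || vld || vld && !sel)) && !vld
    = !(en && (en || req) && (en || vld)) && !vld
    = !(en && (en || vld)) && !vld
    = !en && !vld
Both reduce to !en && !vld, so they are equivalent.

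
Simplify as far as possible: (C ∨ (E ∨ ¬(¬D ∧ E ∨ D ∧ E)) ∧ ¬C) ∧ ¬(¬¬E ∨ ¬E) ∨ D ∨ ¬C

(C ∨ (E ∨ ¬(¬D ∧ E ∨ D ∧ E)) ∧ ¬C) ∧ ¬(¬¬E ∨ ¬E) ∨ D ∨ ¬C
= (C ∨ (E ∨ ¬E) ∧ ¬C) ∧ ¬(¬¬E ∨ ¬E) ∨ D ∨ ¬C   (distribution)
= (C ∨ (E ∨ ¬E) ∧ ¬C) ∧ ¬E ∧ E ∨ D ∨ ¬C   (De Morgan)
= (C ∨ ¬C) ∧ ¬E ∧ E ∨ D ∨ ¬C   (complement / identity)
= ¬E ∧ E ∨ D ∨ ¬C   (complement / identity)
= D ∨ ¬C   (complement / identity)

D ∨ ¬C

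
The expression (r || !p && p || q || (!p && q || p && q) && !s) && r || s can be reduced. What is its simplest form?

r || s

(r || !p && p || q || (!p && q || p && q) && !s) && r || s
= (r || !p && p || q || q && !s) && r || s   (distribution)
= (r || !p && p || q) && r || s   (absorption)
= (r || q) && r || s   (complement / identity)
= r || s   (absorption)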